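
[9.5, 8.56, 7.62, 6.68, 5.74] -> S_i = 9.50 + -0.94*i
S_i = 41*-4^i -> [41, -164, 656, -2624, 10496]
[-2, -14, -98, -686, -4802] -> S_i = -2*7^i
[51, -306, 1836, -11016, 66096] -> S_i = 51*-6^i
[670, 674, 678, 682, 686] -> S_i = 670 + 4*i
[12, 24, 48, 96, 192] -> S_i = 12*2^i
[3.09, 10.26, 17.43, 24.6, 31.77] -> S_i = 3.09 + 7.17*i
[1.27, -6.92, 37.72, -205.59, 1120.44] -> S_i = 1.27*(-5.45)^i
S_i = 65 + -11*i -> [65, 54, 43, 32, 21]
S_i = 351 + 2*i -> [351, 353, 355, 357, 359]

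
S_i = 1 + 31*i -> [1, 32, 63, 94, 125]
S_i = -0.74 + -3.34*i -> [-0.74, -4.08, -7.42, -10.76, -14.1]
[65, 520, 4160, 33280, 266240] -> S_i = 65*8^i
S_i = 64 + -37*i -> [64, 27, -10, -47, -84]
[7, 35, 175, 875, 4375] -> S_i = 7*5^i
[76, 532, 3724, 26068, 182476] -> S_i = 76*7^i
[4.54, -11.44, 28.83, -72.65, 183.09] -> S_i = 4.54*(-2.52)^i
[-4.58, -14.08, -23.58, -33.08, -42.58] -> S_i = -4.58 + -9.50*i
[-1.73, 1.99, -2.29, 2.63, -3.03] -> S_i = -1.73*(-1.15)^i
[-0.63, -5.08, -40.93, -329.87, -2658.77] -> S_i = -0.63*8.06^i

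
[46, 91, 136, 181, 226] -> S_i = 46 + 45*i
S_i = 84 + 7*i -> [84, 91, 98, 105, 112]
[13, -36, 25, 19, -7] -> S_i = Random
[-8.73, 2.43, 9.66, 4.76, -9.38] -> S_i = Random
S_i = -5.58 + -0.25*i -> [-5.58, -5.83, -6.08, -6.33, -6.58]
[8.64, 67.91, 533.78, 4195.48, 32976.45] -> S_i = 8.64*7.86^i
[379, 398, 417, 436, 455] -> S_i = 379 + 19*i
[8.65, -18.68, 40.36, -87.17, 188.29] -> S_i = 8.65*(-2.16)^i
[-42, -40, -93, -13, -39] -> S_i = Random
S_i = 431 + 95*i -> [431, 526, 621, 716, 811]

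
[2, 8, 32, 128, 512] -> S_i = 2*4^i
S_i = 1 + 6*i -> [1, 7, 13, 19, 25]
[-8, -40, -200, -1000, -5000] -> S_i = -8*5^i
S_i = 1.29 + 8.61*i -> [1.29, 9.9, 18.51, 27.12, 35.73]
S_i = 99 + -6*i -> [99, 93, 87, 81, 75]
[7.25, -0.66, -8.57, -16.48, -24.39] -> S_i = 7.25 + -7.91*i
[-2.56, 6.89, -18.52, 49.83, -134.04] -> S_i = -2.56*(-2.69)^i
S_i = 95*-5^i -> [95, -475, 2375, -11875, 59375]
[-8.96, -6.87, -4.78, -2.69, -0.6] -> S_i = -8.96 + 2.09*i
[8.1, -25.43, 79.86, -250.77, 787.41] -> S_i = 8.10*(-3.14)^i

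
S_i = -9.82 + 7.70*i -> [-9.82, -2.12, 5.58, 13.28, 20.98]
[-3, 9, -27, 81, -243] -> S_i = -3*-3^i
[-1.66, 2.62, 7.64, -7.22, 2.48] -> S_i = Random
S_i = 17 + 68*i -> [17, 85, 153, 221, 289]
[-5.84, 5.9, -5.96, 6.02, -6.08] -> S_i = -5.84*(-1.01)^i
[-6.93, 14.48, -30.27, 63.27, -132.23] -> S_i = -6.93*(-2.09)^i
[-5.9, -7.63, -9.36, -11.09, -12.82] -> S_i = -5.90 + -1.73*i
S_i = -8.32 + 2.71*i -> [-8.32, -5.61, -2.9, -0.19, 2.52]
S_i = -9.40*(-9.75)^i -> [-9.4, 91.65, -893.59, 8712.48, -84946.66]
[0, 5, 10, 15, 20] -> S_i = 0 + 5*i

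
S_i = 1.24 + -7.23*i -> [1.24, -5.99, -13.22, -20.45, -27.68]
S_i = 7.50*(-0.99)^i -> [7.5, -7.42, 7.35, -7.28, 7.2]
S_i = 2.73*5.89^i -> [2.73, 16.08, 94.71, 557.84, 3285.67]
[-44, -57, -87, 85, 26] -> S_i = Random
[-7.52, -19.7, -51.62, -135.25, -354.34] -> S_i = -7.52*2.62^i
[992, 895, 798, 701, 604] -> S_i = 992 + -97*i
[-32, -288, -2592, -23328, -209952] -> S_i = -32*9^i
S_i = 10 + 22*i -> [10, 32, 54, 76, 98]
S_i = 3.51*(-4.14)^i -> [3.51, -14.53, 60.16, -249.06, 1031.12]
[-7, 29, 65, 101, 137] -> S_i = -7 + 36*i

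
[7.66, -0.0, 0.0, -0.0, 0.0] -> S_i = 7.66*-0.00^i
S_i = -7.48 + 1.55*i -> [-7.48, -5.93, -4.38, -2.83, -1.28]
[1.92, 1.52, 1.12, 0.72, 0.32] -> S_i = 1.92 + -0.40*i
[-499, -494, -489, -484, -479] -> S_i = -499 + 5*i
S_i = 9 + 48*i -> [9, 57, 105, 153, 201]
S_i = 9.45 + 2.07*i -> [9.45, 11.52, 13.59, 15.66, 17.73]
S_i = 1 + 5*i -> [1, 6, 11, 16, 21]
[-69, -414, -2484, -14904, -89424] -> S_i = -69*6^i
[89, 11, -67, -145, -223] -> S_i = 89 + -78*i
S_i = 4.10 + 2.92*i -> [4.1, 7.02, 9.94, 12.86, 15.78]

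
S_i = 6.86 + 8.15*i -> [6.86, 15.01, 23.16, 31.31, 39.46]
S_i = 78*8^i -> [78, 624, 4992, 39936, 319488]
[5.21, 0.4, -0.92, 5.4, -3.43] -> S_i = Random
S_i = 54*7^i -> [54, 378, 2646, 18522, 129654]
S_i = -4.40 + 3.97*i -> [-4.4, -0.43, 3.54, 7.51, 11.48]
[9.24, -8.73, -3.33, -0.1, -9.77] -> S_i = Random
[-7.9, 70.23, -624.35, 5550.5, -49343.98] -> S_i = -7.90*(-8.89)^i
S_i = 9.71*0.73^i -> [9.71, 7.09, 5.17, 3.78, 2.76]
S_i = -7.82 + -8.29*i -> [-7.82, -16.11, -24.4, -32.69, -40.98]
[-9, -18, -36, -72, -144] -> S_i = -9*2^i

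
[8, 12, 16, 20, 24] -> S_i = 8 + 4*i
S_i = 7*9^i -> [7, 63, 567, 5103, 45927]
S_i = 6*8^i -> [6, 48, 384, 3072, 24576]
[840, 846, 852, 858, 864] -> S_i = 840 + 6*i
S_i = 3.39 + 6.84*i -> [3.39, 10.23, 17.07, 23.91, 30.75]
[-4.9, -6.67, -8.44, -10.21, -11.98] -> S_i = -4.90 + -1.77*i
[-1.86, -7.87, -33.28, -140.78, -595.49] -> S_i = -1.86*4.23^i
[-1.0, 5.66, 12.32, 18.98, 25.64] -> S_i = -1.00 + 6.66*i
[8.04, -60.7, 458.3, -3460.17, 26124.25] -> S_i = 8.04*(-7.55)^i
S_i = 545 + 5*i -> [545, 550, 555, 560, 565]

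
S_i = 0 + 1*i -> [0, 1, 2, 3, 4]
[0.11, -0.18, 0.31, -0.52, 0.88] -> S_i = 0.11*(-1.68)^i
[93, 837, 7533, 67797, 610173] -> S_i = 93*9^i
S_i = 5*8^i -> [5, 40, 320, 2560, 20480]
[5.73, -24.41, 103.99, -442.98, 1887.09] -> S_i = 5.73*(-4.26)^i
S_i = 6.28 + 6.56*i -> [6.28, 12.84, 19.4, 25.96, 32.52]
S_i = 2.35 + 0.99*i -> [2.35, 3.34, 4.33, 5.32, 6.31]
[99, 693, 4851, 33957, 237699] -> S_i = 99*7^i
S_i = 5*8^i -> [5, 40, 320, 2560, 20480]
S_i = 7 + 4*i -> [7, 11, 15, 19, 23]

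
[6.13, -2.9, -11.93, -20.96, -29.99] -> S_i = 6.13 + -9.03*i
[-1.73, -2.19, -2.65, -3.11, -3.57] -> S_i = -1.73 + -0.46*i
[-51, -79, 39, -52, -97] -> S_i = Random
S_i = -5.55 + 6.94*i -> [-5.55, 1.39, 8.33, 15.27, 22.21]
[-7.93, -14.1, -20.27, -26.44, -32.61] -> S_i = -7.93 + -6.17*i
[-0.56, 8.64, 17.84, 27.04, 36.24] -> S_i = -0.56 + 9.20*i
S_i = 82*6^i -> [82, 492, 2952, 17712, 106272]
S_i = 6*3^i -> [6, 18, 54, 162, 486]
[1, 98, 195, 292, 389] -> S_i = 1 + 97*i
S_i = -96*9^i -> [-96, -864, -7776, -69984, -629856]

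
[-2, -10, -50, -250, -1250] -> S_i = -2*5^i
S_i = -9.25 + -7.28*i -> [-9.25, -16.53, -23.81, -31.09, -38.37]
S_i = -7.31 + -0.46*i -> [-7.31, -7.77, -8.23, -8.69, -9.15]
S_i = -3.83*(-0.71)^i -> [-3.83, 2.72, -1.93, 1.37, -0.97]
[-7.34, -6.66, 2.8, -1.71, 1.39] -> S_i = Random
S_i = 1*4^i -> [1, 4, 16, 64, 256]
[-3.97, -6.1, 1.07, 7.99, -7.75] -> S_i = Random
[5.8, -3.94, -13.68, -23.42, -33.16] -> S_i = 5.80 + -9.74*i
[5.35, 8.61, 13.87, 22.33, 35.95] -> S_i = 5.35*1.61^i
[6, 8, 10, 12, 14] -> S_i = 6 + 2*i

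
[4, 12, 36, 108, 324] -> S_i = 4*3^i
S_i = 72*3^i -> [72, 216, 648, 1944, 5832]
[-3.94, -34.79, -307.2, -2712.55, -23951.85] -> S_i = -3.94*8.83^i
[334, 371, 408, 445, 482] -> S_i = 334 + 37*i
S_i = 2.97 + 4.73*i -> [2.97, 7.7, 12.43, 17.16, 21.89]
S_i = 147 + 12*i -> [147, 159, 171, 183, 195]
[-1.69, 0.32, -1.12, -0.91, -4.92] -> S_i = Random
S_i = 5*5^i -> [5, 25, 125, 625, 3125]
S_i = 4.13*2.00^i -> [4.13, 8.26, 16.52, 33.04, 66.08]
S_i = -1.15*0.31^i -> [-1.15, -0.36, -0.11, -0.03, -0.01]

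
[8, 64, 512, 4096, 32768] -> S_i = 8*8^i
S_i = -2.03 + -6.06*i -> [-2.03, -8.09, -14.15, -20.21, -26.27]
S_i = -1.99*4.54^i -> [-1.99, -9.03, -41.02, -186.22, -845.43]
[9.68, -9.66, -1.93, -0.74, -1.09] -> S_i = Random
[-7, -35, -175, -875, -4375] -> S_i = -7*5^i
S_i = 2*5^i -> [2, 10, 50, 250, 1250]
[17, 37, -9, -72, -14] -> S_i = Random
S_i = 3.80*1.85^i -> [3.8, 7.03, 13.01, 24.06, 44.51]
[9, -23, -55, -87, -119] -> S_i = 9 + -32*i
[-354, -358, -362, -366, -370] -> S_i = -354 + -4*i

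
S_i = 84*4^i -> [84, 336, 1344, 5376, 21504]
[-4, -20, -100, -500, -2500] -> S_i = -4*5^i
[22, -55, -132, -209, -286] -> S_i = 22 + -77*i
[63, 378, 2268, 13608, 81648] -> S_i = 63*6^i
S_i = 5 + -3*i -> [5, 2, -1, -4, -7]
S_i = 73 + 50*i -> [73, 123, 173, 223, 273]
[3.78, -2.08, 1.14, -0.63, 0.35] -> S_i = 3.78*(-0.55)^i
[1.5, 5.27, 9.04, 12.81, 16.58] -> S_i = 1.50 + 3.77*i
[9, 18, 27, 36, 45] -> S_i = 9 + 9*i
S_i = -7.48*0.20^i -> [-7.48, -1.5, -0.3, -0.06, -0.01]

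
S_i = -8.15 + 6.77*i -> [-8.15, -1.38, 5.39, 12.16, 18.93]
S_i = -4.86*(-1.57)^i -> [-4.86, 7.63, -11.98, 18.81, -29.53]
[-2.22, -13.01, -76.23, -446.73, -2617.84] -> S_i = -2.22*5.86^i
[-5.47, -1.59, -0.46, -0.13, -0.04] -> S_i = -5.47*0.29^i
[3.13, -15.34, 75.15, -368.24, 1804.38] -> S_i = 3.13*(-4.90)^i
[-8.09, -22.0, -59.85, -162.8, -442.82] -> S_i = -8.09*2.72^i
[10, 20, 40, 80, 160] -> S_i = 10*2^i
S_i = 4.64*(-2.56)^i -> [4.64, -11.88, 30.41, -77.85, 199.29]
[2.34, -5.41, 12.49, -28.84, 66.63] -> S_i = 2.34*(-2.31)^i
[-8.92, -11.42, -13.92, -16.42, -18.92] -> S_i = -8.92 + -2.50*i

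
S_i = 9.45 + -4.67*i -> [9.45, 4.78, 0.11, -4.56, -9.23]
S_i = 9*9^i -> [9, 81, 729, 6561, 59049]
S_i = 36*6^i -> [36, 216, 1296, 7776, 46656]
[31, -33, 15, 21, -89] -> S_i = Random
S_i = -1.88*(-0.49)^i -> [-1.88, 0.92, -0.45, 0.22, -0.11]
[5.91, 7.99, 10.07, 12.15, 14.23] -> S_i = 5.91 + 2.08*i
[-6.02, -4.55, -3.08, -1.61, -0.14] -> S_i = -6.02 + 1.47*i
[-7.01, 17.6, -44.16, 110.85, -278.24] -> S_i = -7.01*(-2.51)^i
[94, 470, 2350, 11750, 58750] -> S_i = 94*5^i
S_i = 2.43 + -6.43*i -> [2.43, -4.0, -10.43, -16.86, -23.29]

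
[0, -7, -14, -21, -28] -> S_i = 0 + -7*i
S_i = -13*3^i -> [-13, -39, -117, -351, -1053]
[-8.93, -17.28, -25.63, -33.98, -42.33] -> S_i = -8.93 + -8.35*i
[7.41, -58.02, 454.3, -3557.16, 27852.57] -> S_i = 7.41*(-7.83)^i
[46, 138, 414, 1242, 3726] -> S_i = 46*3^i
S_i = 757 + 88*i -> [757, 845, 933, 1021, 1109]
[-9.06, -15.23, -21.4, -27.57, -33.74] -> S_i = -9.06 + -6.17*i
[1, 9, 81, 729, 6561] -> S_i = 1*9^i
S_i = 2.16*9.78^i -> [2.16, 21.12, 206.6, 2020.55, 19761.01]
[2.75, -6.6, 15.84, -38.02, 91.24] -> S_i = 2.75*(-2.40)^i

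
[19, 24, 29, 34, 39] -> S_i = 19 + 5*i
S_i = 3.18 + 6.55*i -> [3.18, 9.73, 16.28, 22.83, 29.38]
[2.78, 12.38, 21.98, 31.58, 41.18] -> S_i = 2.78 + 9.60*i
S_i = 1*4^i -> [1, 4, 16, 64, 256]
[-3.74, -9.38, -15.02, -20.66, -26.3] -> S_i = -3.74 + -5.64*i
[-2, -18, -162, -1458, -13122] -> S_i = -2*9^i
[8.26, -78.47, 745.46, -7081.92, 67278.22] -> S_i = 8.26*(-9.50)^i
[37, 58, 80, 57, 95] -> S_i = Random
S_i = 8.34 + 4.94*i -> [8.34, 13.28, 18.22, 23.16, 28.1]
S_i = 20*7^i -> [20, 140, 980, 6860, 48020]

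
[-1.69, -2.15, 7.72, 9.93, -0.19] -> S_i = Random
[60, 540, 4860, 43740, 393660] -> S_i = 60*9^i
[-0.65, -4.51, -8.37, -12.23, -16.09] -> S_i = -0.65 + -3.86*i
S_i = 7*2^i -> [7, 14, 28, 56, 112]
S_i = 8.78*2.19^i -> [8.78, 19.23, 42.11, 92.22, 201.96]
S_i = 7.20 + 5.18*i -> [7.2, 12.38, 17.56, 22.74, 27.92]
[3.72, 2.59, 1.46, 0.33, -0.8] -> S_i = 3.72 + -1.13*i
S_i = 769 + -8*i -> [769, 761, 753, 745, 737]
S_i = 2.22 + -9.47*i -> [2.22, -7.25, -16.72, -26.19, -35.66]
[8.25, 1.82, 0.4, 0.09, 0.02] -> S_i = 8.25*0.22^i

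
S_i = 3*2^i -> [3, 6, 12, 24, 48]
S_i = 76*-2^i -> [76, -152, 304, -608, 1216]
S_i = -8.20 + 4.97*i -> [-8.2, -3.23, 1.74, 6.71, 11.68]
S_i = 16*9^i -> [16, 144, 1296, 11664, 104976]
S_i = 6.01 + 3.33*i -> [6.01, 9.34, 12.67, 16.0, 19.33]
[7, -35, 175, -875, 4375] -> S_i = 7*-5^i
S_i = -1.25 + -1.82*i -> [-1.25, -3.07, -4.89, -6.71, -8.53]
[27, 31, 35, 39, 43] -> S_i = 27 + 4*i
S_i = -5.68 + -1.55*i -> [-5.68, -7.23, -8.78, -10.33, -11.88]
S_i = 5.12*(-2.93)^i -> [5.12, -15.0, 43.95, -128.79, 377.35]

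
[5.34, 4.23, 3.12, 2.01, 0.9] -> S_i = 5.34 + -1.11*i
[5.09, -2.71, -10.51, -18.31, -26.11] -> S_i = 5.09 + -7.80*i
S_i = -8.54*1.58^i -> [-8.54, -13.49, -21.32, -33.68, -53.22]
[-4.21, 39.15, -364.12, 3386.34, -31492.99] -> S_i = -4.21*(-9.30)^i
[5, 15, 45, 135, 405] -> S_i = 5*3^i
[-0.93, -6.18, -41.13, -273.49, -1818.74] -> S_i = -0.93*6.65^i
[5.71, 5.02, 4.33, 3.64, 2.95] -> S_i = 5.71 + -0.69*i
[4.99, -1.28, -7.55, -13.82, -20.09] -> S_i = 4.99 + -6.27*i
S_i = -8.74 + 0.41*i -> [-8.74, -8.33, -7.92, -7.51, -7.1]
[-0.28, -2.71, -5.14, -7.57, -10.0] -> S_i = -0.28 + -2.43*i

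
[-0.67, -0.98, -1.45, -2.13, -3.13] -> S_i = -0.67*1.47^i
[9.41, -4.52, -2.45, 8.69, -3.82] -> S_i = Random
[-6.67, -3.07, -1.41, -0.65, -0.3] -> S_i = -6.67*0.46^i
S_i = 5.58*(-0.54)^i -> [5.58, -3.01, 1.63, -0.88, 0.47]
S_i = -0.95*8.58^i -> [-0.95, -8.15, -69.94, -600.05, -5148.41]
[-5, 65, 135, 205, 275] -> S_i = -5 + 70*i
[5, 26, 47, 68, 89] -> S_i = 5 + 21*i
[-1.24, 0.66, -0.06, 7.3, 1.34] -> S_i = Random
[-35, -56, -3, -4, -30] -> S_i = Random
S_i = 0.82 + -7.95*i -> [0.82, -7.13, -15.08, -23.03, -30.98]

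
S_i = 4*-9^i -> [4, -36, 324, -2916, 26244]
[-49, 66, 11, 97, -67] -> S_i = Random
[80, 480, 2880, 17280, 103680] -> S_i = 80*6^i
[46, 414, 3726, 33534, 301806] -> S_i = 46*9^i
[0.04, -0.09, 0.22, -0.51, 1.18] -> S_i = 0.04*(-2.33)^i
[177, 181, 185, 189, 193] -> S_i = 177 + 4*i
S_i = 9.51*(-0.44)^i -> [9.51, -4.18, 1.84, -0.81, 0.36]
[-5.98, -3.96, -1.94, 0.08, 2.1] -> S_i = -5.98 + 2.02*i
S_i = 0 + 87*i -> [0, 87, 174, 261, 348]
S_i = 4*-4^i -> [4, -16, 64, -256, 1024]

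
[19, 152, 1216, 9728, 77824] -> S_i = 19*8^i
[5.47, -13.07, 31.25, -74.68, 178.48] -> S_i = 5.47*(-2.39)^i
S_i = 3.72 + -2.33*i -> [3.72, 1.39, -0.94, -3.27, -5.6]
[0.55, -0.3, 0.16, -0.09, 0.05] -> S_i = 0.55*(-0.54)^i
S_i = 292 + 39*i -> [292, 331, 370, 409, 448]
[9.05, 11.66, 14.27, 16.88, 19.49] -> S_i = 9.05 + 2.61*i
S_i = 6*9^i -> [6, 54, 486, 4374, 39366]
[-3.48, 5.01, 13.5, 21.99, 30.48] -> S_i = -3.48 + 8.49*i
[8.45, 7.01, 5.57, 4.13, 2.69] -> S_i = 8.45 + -1.44*i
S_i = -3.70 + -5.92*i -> [-3.7, -9.62, -15.54, -21.46, -27.38]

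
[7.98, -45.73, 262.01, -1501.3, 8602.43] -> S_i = 7.98*(-5.73)^i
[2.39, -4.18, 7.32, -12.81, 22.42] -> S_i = 2.39*(-1.75)^i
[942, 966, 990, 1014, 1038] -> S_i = 942 + 24*i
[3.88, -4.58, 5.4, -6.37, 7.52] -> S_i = 3.88*(-1.18)^i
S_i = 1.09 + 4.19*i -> [1.09, 5.28, 9.47, 13.66, 17.85]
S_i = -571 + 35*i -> [-571, -536, -501, -466, -431]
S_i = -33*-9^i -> [-33, 297, -2673, 24057, -216513]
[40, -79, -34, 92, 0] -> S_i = Random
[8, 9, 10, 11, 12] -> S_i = 8 + 1*i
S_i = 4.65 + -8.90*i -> [4.65, -4.25, -13.15, -22.05, -30.95]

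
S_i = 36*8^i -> [36, 288, 2304, 18432, 147456]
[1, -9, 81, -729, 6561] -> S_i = 1*-9^i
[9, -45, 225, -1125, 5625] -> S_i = 9*-5^i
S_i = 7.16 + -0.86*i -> [7.16, 6.3, 5.44, 4.58, 3.72]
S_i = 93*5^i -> [93, 465, 2325, 11625, 58125]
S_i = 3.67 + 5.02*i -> [3.67, 8.69, 13.71, 18.73, 23.75]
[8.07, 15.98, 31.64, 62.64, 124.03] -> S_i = 8.07*1.98^i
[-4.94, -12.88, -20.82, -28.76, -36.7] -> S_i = -4.94 + -7.94*i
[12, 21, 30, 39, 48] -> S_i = 12 + 9*i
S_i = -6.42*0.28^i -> [-6.42, -1.8, -0.5, -0.14, -0.04]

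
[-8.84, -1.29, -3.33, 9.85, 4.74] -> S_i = Random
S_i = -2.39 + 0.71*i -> [-2.39, -1.68, -0.97, -0.26, 0.45]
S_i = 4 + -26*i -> [4, -22, -48, -74, -100]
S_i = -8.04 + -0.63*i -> [-8.04, -8.67, -9.3, -9.93, -10.56]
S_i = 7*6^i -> [7, 42, 252, 1512, 9072]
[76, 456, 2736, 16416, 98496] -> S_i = 76*6^i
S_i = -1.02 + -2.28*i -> [-1.02, -3.3, -5.58, -7.86, -10.14]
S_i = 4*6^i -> [4, 24, 144, 864, 5184]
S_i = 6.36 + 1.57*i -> [6.36, 7.93, 9.5, 11.07, 12.64]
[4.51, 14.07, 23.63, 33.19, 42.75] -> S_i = 4.51 + 9.56*i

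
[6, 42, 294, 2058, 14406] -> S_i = 6*7^i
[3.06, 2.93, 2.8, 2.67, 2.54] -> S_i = 3.06 + -0.13*i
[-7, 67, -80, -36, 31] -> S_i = Random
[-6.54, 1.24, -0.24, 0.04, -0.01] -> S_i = -6.54*(-0.19)^i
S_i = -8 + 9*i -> [-8, 1, 10, 19, 28]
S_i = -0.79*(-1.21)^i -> [-0.79, 0.96, -1.16, 1.4, -1.69]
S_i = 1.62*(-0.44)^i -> [1.62, -0.71, 0.31, -0.14, 0.06]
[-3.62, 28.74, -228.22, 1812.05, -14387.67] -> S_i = -3.62*(-7.94)^i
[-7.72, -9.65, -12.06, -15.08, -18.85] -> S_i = -7.72*1.25^i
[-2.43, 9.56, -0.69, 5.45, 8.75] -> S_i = Random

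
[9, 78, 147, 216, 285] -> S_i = 9 + 69*i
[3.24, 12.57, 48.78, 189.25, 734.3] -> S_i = 3.24*3.88^i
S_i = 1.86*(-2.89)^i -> [1.86, -5.38, 15.53, -44.9, 129.75]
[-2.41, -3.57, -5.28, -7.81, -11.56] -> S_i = -2.41*1.48^i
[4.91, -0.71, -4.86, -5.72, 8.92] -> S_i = Random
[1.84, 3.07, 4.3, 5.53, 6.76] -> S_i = 1.84 + 1.23*i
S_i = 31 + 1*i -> [31, 32, 33, 34, 35]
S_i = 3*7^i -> [3, 21, 147, 1029, 7203]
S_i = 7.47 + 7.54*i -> [7.47, 15.01, 22.55, 30.09, 37.63]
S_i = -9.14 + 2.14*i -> [-9.14, -7.0, -4.86, -2.72, -0.58]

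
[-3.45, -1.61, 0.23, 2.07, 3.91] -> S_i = -3.45 + 1.84*i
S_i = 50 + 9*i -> [50, 59, 68, 77, 86]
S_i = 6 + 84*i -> [6, 90, 174, 258, 342]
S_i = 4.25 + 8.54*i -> [4.25, 12.79, 21.33, 29.87, 38.41]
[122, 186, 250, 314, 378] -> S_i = 122 + 64*i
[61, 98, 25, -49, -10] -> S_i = Random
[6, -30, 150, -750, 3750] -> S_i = 6*-5^i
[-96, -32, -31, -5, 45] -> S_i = Random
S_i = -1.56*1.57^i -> [-1.56, -2.45, -3.85, -6.04, -9.48]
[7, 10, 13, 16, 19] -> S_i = 7 + 3*i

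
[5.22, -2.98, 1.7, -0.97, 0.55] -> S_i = 5.22*(-0.57)^i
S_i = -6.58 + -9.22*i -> [-6.58, -15.8, -25.02, -34.24, -43.46]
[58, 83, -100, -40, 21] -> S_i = Random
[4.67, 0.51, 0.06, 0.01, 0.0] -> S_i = 4.67*0.11^i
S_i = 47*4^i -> [47, 188, 752, 3008, 12032]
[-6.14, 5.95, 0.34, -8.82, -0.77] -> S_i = Random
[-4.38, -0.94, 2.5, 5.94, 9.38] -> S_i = -4.38 + 3.44*i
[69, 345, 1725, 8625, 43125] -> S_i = 69*5^i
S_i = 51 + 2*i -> [51, 53, 55, 57, 59]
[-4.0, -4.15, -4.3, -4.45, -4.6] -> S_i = -4.00 + -0.15*i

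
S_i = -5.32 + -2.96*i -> [-5.32, -8.28, -11.24, -14.2, -17.16]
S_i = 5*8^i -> [5, 40, 320, 2560, 20480]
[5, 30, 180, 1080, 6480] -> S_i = 5*6^i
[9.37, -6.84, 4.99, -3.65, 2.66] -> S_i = 9.37*(-0.73)^i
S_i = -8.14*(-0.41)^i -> [-8.14, 3.34, -1.37, 0.56, -0.23]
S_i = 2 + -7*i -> [2, -5, -12, -19, -26]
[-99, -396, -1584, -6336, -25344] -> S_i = -99*4^i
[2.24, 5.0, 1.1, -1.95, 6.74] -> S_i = Random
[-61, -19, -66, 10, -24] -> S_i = Random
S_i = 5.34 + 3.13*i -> [5.34, 8.47, 11.6, 14.73, 17.86]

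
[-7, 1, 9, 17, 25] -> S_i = -7 + 8*i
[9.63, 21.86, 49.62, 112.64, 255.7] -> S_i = 9.63*2.27^i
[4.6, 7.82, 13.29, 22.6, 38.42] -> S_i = 4.60*1.70^i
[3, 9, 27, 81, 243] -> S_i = 3*3^i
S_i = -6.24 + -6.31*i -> [-6.24, -12.55, -18.86, -25.17, -31.48]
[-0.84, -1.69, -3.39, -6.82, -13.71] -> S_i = -0.84*2.01^i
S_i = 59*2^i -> [59, 118, 236, 472, 944]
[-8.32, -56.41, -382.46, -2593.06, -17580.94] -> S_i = -8.32*6.78^i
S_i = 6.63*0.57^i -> [6.63, 3.78, 2.15, 1.23, 0.7]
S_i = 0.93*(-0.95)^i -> [0.93, -0.88, 0.84, -0.8, 0.76]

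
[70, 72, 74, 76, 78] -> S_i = 70 + 2*i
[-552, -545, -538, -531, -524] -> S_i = -552 + 7*i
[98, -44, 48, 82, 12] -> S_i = Random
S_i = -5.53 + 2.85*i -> [-5.53, -2.68, 0.17, 3.02, 5.87]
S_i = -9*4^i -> [-9, -36, -144, -576, -2304]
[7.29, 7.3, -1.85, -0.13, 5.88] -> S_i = Random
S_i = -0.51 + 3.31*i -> [-0.51, 2.8, 6.11, 9.42, 12.73]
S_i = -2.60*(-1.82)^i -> [-2.6, 4.73, -8.61, 15.67, -28.53]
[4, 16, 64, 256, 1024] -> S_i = 4*4^i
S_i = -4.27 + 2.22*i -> [-4.27, -2.05, 0.17, 2.39, 4.61]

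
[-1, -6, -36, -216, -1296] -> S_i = -1*6^i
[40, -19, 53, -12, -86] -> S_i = Random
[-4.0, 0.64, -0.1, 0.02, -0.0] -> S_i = -4.00*(-0.16)^i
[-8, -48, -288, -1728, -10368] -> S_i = -8*6^i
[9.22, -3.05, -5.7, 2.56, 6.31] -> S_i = Random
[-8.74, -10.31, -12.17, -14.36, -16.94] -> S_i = -8.74*1.18^i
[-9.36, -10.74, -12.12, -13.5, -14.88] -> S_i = -9.36 + -1.38*i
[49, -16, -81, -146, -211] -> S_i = 49 + -65*i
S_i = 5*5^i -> [5, 25, 125, 625, 3125]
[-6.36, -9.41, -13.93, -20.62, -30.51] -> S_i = -6.36*1.48^i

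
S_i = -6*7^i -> [-6, -42, -294, -2058, -14406]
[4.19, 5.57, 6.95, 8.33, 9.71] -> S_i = 4.19 + 1.38*i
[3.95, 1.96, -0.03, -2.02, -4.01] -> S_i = 3.95 + -1.99*i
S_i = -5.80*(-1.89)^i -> [-5.8, 10.96, -20.72, 39.16, -74.01]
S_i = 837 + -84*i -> [837, 753, 669, 585, 501]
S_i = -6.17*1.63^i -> [-6.17, -10.06, -16.39, -26.72, -43.55]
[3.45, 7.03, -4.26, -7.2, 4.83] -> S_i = Random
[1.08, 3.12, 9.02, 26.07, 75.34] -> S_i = 1.08*2.89^i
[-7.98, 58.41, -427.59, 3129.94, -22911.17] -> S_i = -7.98*(-7.32)^i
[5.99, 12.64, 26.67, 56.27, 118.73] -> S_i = 5.99*2.11^i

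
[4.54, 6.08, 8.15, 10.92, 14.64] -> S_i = 4.54*1.34^i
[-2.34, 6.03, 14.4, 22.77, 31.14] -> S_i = -2.34 + 8.37*i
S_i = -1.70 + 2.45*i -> [-1.7, 0.75, 3.2, 5.65, 8.1]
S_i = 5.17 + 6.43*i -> [5.17, 11.6, 18.03, 24.46, 30.89]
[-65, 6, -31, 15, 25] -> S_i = Random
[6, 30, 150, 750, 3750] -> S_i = 6*5^i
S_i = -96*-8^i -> [-96, 768, -6144, 49152, -393216]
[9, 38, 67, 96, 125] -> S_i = 9 + 29*i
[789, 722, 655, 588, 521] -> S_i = 789 + -67*i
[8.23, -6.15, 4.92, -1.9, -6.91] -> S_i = Random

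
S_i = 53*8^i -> [53, 424, 3392, 27136, 217088]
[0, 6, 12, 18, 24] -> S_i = 0 + 6*i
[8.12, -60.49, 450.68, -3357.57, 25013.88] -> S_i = 8.12*(-7.45)^i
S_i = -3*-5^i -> [-3, 15, -75, 375, -1875]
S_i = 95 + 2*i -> [95, 97, 99, 101, 103]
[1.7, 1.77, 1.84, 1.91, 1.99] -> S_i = 1.70*1.04^i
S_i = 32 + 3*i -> [32, 35, 38, 41, 44]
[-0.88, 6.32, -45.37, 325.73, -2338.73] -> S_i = -0.88*(-7.18)^i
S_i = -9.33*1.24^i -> [-9.33, -11.57, -14.35, -17.79, -22.06]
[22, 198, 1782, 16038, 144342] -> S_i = 22*9^i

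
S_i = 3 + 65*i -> [3, 68, 133, 198, 263]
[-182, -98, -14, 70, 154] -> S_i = -182 + 84*i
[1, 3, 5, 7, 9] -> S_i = 1 + 2*i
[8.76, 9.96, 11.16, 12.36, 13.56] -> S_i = 8.76 + 1.20*i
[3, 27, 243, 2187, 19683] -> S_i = 3*9^i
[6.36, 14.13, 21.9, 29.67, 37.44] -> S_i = 6.36 + 7.77*i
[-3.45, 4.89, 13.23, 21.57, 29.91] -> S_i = -3.45 + 8.34*i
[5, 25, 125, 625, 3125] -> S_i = 5*5^i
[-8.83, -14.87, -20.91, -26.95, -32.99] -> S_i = -8.83 + -6.04*i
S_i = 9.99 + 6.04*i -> [9.99, 16.03, 22.07, 28.11, 34.15]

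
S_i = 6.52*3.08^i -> [6.52, 20.08, 61.85, 190.5, 586.75]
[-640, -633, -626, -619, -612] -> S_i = -640 + 7*i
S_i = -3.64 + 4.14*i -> [-3.64, 0.5, 4.64, 8.78, 12.92]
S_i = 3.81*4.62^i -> [3.81, 17.6, 81.32, 375.71, 1735.77]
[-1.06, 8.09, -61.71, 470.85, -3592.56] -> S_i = -1.06*(-7.63)^i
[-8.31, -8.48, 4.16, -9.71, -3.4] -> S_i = Random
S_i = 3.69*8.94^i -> [3.69, 32.99, 294.92, 2636.57, 23570.91]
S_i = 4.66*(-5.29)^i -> [4.66, -24.65, 130.41, -689.85, 3649.29]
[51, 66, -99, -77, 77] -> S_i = Random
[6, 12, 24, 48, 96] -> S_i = 6*2^i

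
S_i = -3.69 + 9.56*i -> [-3.69, 5.87, 15.43, 24.99, 34.55]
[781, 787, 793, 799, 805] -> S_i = 781 + 6*i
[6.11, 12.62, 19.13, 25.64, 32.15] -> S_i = 6.11 + 6.51*i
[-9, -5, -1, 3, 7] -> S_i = -9 + 4*i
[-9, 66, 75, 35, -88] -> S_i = Random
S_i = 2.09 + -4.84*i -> [2.09, -2.75, -7.59, -12.43, -17.27]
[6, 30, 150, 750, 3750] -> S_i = 6*5^i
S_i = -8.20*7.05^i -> [-8.2, -57.81, -407.56, -2873.3, -20256.78]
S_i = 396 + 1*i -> [396, 397, 398, 399, 400]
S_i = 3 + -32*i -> [3, -29, -61, -93, -125]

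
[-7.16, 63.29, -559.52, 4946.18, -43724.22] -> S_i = -7.16*(-8.84)^i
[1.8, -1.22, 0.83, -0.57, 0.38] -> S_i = 1.80*(-0.68)^i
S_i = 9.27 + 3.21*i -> [9.27, 12.48, 15.69, 18.9, 22.11]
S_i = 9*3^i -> [9, 27, 81, 243, 729]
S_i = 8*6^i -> [8, 48, 288, 1728, 10368]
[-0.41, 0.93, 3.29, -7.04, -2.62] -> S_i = Random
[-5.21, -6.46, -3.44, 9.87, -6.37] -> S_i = Random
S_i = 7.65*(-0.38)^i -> [7.65, -2.91, 1.1, -0.42, 0.16]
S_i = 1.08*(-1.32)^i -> [1.08, -1.43, 1.88, -2.48, 3.28]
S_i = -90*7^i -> [-90, -630, -4410, -30870, -216090]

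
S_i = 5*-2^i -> [5, -10, 20, -40, 80]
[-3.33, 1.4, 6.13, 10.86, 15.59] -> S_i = -3.33 + 4.73*i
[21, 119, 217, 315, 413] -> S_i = 21 + 98*i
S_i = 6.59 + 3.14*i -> [6.59, 9.73, 12.87, 16.01, 19.15]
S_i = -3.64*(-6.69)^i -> [-3.64, 24.35, -162.91, 1089.88, -7291.31]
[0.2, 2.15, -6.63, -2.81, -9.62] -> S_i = Random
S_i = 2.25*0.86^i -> [2.25, 1.94, 1.66, 1.43, 1.23]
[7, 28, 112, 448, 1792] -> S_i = 7*4^i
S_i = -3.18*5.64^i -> [-3.18, -17.94, -101.15, -570.51, -3217.69]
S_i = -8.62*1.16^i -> [-8.62, -10.0, -11.6, -13.45, -15.61]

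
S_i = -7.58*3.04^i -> [-7.58, -23.04, -70.05, -212.96, -647.39]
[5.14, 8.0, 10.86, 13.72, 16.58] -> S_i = 5.14 + 2.86*i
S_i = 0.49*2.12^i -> [0.49, 1.04, 2.2, 4.67, 9.9]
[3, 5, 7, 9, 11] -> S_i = 3 + 2*i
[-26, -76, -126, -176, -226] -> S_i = -26 + -50*i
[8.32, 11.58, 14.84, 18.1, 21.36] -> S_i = 8.32 + 3.26*i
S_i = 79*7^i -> [79, 553, 3871, 27097, 189679]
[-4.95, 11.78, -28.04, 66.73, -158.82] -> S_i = -4.95*(-2.38)^i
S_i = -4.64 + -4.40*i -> [-4.64, -9.04, -13.44, -17.84, -22.24]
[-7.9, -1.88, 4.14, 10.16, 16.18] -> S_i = -7.90 + 6.02*i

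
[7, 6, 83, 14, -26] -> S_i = Random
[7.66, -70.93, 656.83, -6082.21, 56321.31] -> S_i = 7.66*(-9.26)^i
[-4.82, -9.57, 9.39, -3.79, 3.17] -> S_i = Random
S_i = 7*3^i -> [7, 21, 63, 189, 567]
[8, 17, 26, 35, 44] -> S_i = 8 + 9*i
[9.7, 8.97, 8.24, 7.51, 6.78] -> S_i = 9.70 + -0.73*i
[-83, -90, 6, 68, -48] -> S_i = Random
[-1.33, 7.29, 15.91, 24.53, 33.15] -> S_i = -1.33 + 8.62*i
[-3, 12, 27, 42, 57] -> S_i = -3 + 15*i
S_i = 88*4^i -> [88, 352, 1408, 5632, 22528]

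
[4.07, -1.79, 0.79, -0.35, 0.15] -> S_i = 4.07*(-0.44)^i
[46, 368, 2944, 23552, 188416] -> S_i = 46*8^i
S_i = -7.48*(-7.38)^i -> [-7.48, 55.2, -407.39, 3006.57, -22188.45]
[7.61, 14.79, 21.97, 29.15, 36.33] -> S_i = 7.61 + 7.18*i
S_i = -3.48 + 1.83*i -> [-3.48, -1.65, 0.18, 2.01, 3.84]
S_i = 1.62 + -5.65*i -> [1.62, -4.03, -9.68, -15.33, -20.98]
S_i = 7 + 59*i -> [7, 66, 125, 184, 243]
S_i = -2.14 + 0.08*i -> [-2.14, -2.06, -1.98, -1.9, -1.82]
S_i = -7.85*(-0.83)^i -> [-7.85, 6.52, -5.41, 4.49, -3.73]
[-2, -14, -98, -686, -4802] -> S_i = -2*7^i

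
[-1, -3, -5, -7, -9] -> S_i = -1 + -2*i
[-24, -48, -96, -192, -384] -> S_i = -24*2^i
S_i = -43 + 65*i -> [-43, 22, 87, 152, 217]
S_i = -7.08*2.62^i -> [-7.08, -18.55, -48.6, -127.33, -333.61]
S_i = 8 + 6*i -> [8, 14, 20, 26, 32]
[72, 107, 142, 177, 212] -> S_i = 72 + 35*i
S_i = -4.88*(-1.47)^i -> [-4.88, 7.17, -10.55, 15.5, -22.79]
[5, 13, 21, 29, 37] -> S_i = 5 + 8*i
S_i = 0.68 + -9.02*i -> [0.68, -8.34, -17.36, -26.38, -35.4]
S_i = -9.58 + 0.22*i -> [-9.58, -9.36, -9.14, -8.92, -8.7]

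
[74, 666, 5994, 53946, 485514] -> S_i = 74*9^i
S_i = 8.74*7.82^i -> [8.74, 68.35, 534.47, 4179.57, 32684.24]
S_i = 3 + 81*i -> [3, 84, 165, 246, 327]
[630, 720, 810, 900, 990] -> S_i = 630 + 90*i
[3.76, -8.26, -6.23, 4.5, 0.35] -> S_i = Random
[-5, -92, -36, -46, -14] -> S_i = Random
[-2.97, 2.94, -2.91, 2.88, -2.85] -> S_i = -2.97*(-0.99)^i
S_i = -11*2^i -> [-11, -22, -44, -88, -176]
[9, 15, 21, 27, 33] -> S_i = 9 + 6*i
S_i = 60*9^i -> [60, 540, 4860, 43740, 393660]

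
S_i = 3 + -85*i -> [3, -82, -167, -252, -337]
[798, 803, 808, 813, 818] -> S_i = 798 + 5*i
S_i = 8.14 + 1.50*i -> [8.14, 9.64, 11.14, 12.64, 14.14]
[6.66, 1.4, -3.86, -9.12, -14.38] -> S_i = 6.66 + -5.26*i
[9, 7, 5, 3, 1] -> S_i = 9 + -2*i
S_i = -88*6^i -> [-88, -528, -3168, -19008, -114048]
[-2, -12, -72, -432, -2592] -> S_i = -2*6^i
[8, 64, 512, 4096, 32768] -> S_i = 8*8^i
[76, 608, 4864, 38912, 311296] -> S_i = 76*8^i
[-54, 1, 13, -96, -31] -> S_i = Random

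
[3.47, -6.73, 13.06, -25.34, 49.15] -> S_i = 3.47*(-1.94)^i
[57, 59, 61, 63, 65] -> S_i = 57 + 2*i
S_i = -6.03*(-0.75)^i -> [-6.03, 4.52, -3.39, 2.54, -1.91]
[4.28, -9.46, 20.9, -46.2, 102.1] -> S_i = 4.28*(-2.21)^i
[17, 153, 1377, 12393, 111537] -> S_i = 17*9^i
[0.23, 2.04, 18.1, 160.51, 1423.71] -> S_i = 0.23*8.87^i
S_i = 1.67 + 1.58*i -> [1.67, 3.25, 4.83, 6.41, 7.99]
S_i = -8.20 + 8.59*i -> [-8.2, 0.39, 8.98, 17.57, 26.16]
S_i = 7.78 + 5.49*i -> [7.78, 13.27, 18.76, 24.25, 29.74]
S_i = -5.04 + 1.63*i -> [-5.04, -3.41, -1.78, -0.15, 1.48]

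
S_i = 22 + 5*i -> [22, 27, 32, 37, 42]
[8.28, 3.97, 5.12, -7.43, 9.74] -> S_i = Random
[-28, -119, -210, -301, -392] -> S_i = -28 + -91*i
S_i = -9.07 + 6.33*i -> [-9.07, -2.74, 3.59, 9.92, 16.25]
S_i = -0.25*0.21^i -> [-0.25, -0.05, -0.01, -0.0, -0.0]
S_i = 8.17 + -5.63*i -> [8.17, 2.54, -3.09, -8.72, -14.35]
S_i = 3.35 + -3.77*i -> [3.35, -0.42, -4.19, -7.96, -11.73]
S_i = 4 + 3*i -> [4, 7, 10, 13, 16]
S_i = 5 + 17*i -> [5, 22, 39, 56, 73]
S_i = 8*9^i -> [8, 72, 648, 5832, 52488]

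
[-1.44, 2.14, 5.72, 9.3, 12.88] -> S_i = -1.44 + 3.58*i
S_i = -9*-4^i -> [-9, 36, -144, 576, -2304]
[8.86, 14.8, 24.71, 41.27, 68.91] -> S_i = 8.86*1.67^i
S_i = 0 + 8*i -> [0, 8, 16, 24, 32]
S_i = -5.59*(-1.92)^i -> [-5.59, 10.73, -20.61, 39.57, -75.97]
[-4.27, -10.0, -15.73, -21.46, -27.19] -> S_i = -4.27 + -5.73*i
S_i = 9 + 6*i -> [9, 15, 21, 27, 33]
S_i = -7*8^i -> [-7, -56, -448, -3584, -28672]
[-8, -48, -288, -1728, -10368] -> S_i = -8*6^i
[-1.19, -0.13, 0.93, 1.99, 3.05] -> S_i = -1.19 + 1.06*i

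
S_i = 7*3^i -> [7, 21, 63, 189, 567]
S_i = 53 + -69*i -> [53, -16, -85, -154, -223]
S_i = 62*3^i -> [62, 186, 558, 1674, 5022]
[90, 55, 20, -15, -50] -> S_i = 90 + -35*i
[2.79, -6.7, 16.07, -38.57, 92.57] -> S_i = 2.79*(-2.40)^i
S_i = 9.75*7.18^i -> [9.75, 70.0, 502.64, 3608.93, 25912.09]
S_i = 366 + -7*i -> [366, 359, 352, 345, 338]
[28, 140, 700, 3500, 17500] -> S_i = 28*5^i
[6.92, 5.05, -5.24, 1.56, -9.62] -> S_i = Random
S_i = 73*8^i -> [73, 584, 4672, 37376, 299008]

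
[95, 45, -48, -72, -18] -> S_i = Random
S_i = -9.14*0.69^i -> [-9.14, -6.31, -4.35, -3.0, -2.07]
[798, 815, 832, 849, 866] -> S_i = 798 + 17*i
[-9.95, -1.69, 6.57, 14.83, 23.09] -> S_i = -9.95 + 8.26*i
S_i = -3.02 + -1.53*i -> [-3.02, -4.55, -6.08, -7.61, -9.14]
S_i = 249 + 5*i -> [249, 254, 259, 264, 269]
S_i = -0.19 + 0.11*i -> [-0.19, -0.08, 0.03, 0.14, 0.25]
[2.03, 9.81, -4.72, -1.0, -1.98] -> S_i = Random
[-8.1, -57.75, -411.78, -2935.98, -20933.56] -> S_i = -8.10*7.13^i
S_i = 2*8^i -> [2, 16, 128, 1024, 8192]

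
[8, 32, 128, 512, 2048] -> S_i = 8*4^i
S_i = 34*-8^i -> [34, -272, 2176, -17408, 139264]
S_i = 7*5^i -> [7, 35, 175, 875, 4375]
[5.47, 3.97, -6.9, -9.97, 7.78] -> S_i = Random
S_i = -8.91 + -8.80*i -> [-8.91, -17.71, -26.51, -35.31, -44.11]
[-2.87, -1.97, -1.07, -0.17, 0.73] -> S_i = -2.87 + 0.90*i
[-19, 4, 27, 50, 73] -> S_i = -19 + 23*i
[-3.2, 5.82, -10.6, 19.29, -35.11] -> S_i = -3.20*(-1.82)^i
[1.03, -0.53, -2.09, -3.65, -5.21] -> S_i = 1.03 + -1.56*i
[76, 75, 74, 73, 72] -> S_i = 76 + -1*i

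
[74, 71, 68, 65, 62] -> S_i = 74 + -3*i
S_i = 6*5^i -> [6, 30, 150, 750, 3750]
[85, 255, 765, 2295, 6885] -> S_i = 85*3^i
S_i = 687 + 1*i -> [687, 688, 689, 690, 691]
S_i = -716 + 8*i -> [-716, -708, -700, -692, -684]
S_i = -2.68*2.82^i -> [-2.68, -7.56, -21.31, -60.1, -169.48]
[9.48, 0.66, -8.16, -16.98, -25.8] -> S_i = 9.48 + -8.82*i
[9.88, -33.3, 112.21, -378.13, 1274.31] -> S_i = 9.88*(-3.37)^i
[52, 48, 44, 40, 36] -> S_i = 52 + -4*i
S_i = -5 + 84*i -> [-5, 79, 163, 247, 331]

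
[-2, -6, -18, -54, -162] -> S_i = -2*3^i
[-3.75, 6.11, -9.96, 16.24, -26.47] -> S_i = -3.75*(-1.63)^i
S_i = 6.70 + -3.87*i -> [6.7, 2.83, -1.04, -4.91, -8.78]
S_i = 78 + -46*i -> [78, 32, -14, -60, -106]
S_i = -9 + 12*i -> [-9, 3, 15, 27, 39]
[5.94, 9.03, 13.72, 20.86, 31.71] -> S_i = 5.94*1.52^i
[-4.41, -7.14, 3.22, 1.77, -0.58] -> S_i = Random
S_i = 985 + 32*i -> [985, 1017, 1049, 1081, 1113]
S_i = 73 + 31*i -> [73, 104, 135, 166, 197]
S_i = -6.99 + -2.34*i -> [-6.99, -9.33, -11.67, -14.01, -16.35]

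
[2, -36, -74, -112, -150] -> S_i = 2 + -38*i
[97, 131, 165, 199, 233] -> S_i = 97 + 34*i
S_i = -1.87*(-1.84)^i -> [-1.87, 3.44, -6.33, 11.65, -21.43]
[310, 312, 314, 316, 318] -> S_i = 310 + 2*i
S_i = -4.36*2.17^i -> [-4.36, -9.46, -20.53, -44.55, -96.68]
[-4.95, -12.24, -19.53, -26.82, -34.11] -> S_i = -4.95 + -7.29*i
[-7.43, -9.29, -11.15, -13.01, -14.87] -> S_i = -7.43 + -1.86*i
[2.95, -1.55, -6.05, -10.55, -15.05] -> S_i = 2.95 + -4.50*i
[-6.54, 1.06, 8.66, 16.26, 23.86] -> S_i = -6.54 + 7.60*i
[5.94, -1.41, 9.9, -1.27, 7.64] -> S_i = Random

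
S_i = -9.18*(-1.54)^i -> [-9.18, 14.14, -21.77, 33.53, -51.63]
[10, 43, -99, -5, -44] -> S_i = Random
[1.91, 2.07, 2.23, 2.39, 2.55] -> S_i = 1.91 + 0.16*i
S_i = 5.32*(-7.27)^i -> [5.32, -38.68, 281.18, -2044.16, 14861.04]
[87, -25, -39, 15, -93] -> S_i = Random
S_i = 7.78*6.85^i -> [7.78, 53.29, 365.06, 2500.64, 17129.39]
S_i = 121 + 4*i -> [121, 125, 129, 133, 137]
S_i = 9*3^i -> [9, 27, 81, 243, 729]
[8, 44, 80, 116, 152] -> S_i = 8 + 36*i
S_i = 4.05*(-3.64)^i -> [4.05, -14.74, 53.66, -195.33, 710.99]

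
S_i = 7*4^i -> [7, 28, 112, 448, 1792]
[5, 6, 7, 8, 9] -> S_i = 5 + 1*i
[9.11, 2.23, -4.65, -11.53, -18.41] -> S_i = 9.11 + -6.88*i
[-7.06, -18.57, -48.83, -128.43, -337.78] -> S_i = -7.06*2.63^i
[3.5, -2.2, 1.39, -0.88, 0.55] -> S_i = 3.50*(-0.63)^i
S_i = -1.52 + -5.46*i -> [-1.52, -6.98, -12.44, -17.9, -23.36]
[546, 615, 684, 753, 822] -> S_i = 546 + 69*i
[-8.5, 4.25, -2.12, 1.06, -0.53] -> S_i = -8.50*(-0.50)^i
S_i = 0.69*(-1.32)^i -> [0.69, -0.91, 1.2, -1.59, 2.09]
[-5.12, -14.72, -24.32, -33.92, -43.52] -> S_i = -5.12 + -9.60*i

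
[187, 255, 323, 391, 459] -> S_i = 187 + 68*i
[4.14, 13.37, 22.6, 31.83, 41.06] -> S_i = 4.14 + 9.23*i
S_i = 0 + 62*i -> [0, 62, 124, 186, 248]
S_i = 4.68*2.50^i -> [4.68, 11.7, 29.25, 73.12, 182.81]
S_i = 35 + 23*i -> [35, 58, 81, 104, 127]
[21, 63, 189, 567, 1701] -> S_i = 21*3^i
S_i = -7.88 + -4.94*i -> [-7.88, -12.82, -17.76, -22.7, -27.64]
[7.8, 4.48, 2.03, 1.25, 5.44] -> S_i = Random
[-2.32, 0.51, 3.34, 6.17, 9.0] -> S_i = -2.32 + 2.83*i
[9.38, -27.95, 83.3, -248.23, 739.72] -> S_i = 9.38*(-2.98)^i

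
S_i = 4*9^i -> [4, 36, 324, 2916, 26244]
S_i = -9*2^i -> [-9, -18, -36, -72, -144]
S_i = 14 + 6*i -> [14, 20, 26, 32, 38]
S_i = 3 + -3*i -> [3, 0, -3, -6, -9]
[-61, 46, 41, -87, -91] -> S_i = Random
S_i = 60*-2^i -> [60, -120, 240, -480, 960]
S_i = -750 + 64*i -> [-750, -686, -622, -558, -494]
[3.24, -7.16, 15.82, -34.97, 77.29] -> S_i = 3.24*(-2.21)^i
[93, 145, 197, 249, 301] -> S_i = 93 + 52*i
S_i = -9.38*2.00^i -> [-9.38, -18.76, -37.52, -75.04, -150.08]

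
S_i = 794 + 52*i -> [794, 846, 898, 950, 1002]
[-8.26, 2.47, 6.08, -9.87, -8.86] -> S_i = Random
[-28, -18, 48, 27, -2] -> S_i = Random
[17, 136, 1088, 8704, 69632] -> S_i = 17*8^i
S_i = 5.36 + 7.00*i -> [5.36, 12.36, 19.36, 26.36, 33.36]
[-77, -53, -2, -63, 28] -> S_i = Random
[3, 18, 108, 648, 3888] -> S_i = 3*6^i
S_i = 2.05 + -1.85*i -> [2.05, 0.2, -1.65, -3.5, -5.35]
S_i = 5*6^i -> [5, 30, 180, 1080, 6480]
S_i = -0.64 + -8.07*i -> [-0.64, -8.71, -16.78, -24.85, -32.92]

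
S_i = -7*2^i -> [-7, -14, -28, -56, -112]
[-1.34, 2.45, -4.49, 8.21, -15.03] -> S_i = -1.34*(-1.83)^i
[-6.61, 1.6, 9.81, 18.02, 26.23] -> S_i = -6.61 + 8.21*i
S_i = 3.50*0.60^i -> [3.5, 2.1, 1.26, 0.76, 0.45]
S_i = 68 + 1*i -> [68, 69, 70, 71, 72]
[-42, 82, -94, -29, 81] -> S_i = Random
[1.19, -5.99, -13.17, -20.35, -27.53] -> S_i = 1.19 + -7.18*i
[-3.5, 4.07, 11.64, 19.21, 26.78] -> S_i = -3.50 + 7.57*i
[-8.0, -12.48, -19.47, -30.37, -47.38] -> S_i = -8.00*1.56^i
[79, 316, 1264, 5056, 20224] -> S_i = 79*4^i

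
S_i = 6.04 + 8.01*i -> [6.04, 14.05, 22.06, 30.07, 38.08]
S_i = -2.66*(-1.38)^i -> [-2.66, 3.67, -5.07, 6.99, -9.65]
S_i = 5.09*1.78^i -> [5.09, 9.06, 16.13, 28.71, 51.1]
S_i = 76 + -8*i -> [76, 68, 60, 52, 44]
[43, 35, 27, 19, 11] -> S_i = 43 + -8*i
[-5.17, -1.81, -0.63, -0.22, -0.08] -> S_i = -5.17*0.35^i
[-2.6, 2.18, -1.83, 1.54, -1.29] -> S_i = -2.60*(-0.84)^i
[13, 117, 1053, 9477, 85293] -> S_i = 13*9^i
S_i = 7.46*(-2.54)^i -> [7.46, -18.95, 48.13, -122.25, 310.51]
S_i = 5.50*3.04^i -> [5.5, 16.72, 50.83, 154.52, 469.74]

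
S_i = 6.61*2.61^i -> [6.61, 17.25, 45.03, 117.52, 306.74]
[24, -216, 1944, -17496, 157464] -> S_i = 24*-9^i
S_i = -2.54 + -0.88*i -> [-2.54, -3.42, -4.3, -5.18, -6.06]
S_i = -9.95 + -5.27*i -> [-9.95, -15.22, -20.49, -25.76, -31.03]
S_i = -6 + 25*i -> [-6, 19, 44, 69, 94]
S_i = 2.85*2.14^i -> [2.85, 6.1, 13.05, 27.93, 59.77]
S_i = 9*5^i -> [9, 45, 225, 1125, 5625]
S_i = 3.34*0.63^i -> [3.34, 2.1, 1.33, 0.84, 0.53]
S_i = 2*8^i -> [2, 16, 128, 1024, 8192]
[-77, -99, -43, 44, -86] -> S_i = Random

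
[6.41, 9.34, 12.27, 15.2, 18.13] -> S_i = 6.41 + 2.93*i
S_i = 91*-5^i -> [91, -455, 2275, -11375, 56875]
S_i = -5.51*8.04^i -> [-5.51, -44.3, -356.18, -2863.65, -23023.74]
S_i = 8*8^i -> [8, 64, 512, 4096, 32768]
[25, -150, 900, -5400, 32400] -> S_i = 25*-6^i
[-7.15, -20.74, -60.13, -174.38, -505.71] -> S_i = -7.15*2.90^i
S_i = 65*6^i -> [65, 390, 2340, 14040, 84240]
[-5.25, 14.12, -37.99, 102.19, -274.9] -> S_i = -5.25*(-2.69)^i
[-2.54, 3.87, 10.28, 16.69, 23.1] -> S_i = -2.54 + 6.41*i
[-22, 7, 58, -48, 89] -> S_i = Random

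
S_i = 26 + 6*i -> [26, 32, 38, 44, 50]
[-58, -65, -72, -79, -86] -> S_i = -58 + -7*i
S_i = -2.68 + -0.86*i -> [-2.68, -3.54, -4.4, -5.26, -6.12]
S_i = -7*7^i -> [-7, -49, -343, -2401, -16807]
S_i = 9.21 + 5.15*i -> [9.21, 14.36, 19.51, 24.66, 29.81]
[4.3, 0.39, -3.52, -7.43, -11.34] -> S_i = 4.30 + -3.91*i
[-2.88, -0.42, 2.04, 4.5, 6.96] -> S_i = -2.88 + 2.46*i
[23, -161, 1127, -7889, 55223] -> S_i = 23*-7^i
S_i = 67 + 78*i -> [67, 145, 223, 301, 379]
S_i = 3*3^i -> [3, 9, 27, 81, 243]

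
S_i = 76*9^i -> [76, 684, 6156, 55404, 498636]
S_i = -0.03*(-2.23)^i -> [-0.03, 0.07, -0.15, 0.33, -0.74]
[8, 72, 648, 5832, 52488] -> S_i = 8*9^i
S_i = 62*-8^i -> [62, -496, 3968, -31744, 253952]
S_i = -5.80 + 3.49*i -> [-5.8, -2.31, 1.18, 4.67, 8.16]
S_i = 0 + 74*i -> [0, 74, 148, 222, 296]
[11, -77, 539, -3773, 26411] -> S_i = 11*-7^i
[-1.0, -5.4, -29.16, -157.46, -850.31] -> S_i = -1.00*5.40^i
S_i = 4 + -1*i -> [4, 3, 2, 1, 0]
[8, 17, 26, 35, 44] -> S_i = 8 + 9*i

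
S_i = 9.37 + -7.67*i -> [9.37, 1.7, -5.97, -13.64, -21.31]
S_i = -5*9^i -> [-5, -45, -405, -3645, -32805]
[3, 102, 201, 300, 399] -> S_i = 3 + 99*i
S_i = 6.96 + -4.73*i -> [6.96, 2.23, -2.5, -7.23, -11.96]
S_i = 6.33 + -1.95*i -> [6.33, 4.38, 2.43, 0.48, -1.47]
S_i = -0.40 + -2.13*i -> [-0.4, -2.53, -4.66, -6.79, -8.92]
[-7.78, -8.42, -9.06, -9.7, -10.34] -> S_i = -7.78 + -0.64*i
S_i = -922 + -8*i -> [-922, -930, -938, -946, -954]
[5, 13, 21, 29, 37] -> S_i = 5 + 8*i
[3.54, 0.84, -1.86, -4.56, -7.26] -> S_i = 3.54 + -2.70*i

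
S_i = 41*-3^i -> [41, -123, 369, -1107, 3321]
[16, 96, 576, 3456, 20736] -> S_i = 16*6^i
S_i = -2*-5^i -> [-2, 10, -50, 250, -1250]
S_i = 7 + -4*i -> [7, 3, -1, -5, -9]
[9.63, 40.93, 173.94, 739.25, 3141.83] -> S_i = 9.63*4.25^i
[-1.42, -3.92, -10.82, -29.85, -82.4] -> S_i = -1.42*2.76^i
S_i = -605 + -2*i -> [-605, -607, -609, -611, -613]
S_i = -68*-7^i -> [-68, 476, -3332, 23324, -163268]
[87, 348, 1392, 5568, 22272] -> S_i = 87*4^i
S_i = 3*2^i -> [3, 6, 12, 24, 48]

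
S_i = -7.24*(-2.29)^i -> [-7.24, 16.58, -37.97, 86.95, -199.1]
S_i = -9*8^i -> [-9, -72, -576, -4608, -36864]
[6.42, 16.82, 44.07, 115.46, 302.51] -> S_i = 6.42*2.62^i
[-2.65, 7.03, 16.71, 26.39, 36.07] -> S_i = -2.65 + 9.68*i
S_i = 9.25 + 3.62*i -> [9.25, 12.87, 16.49, 20.11, 23.73]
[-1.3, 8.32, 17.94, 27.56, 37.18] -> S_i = -1.30 + 9.62*i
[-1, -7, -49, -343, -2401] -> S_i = -1*7^i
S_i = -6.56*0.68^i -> [-6.56, -4.46, -3.03, -2.06, -1.4]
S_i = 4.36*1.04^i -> [4.36, 4.53, 4.72, 4.9, 5.1]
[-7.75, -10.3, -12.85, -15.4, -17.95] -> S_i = -7.75 + -2.55*i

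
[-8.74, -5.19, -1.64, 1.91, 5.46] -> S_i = -8.74 + 3.55*i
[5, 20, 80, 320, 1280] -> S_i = 5*4^i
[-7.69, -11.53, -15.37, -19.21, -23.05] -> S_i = -7.69 + -3.84*i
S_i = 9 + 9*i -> [9, 18, 27, 36, 45]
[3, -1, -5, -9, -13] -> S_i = 3 + -4*i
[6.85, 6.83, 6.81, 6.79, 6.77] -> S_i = 6.85 + -0.02*i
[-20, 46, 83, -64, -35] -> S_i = Random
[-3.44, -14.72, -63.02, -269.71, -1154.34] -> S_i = -3.44*4.28^i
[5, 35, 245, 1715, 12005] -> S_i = 5*7^i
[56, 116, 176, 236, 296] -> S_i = 56 + 60*i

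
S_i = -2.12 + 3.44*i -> [-2.12, 1.32, 4.76, 8.2, 11.64]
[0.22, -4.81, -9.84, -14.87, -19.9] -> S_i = 0.22 + -5.03*i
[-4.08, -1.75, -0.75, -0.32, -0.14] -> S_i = -4.08*0.43^i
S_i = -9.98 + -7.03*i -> [-9.98, -17.01, -24.04, -31.07, -38.1]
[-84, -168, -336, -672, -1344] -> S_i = -84*2^i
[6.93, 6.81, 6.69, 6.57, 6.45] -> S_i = 6.93 + -0.12*i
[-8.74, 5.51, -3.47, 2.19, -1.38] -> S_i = -8.74*(-0.63)^i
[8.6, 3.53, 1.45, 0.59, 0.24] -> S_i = 8.60*0.41^i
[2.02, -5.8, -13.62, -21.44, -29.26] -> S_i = 2.02 + -7.82*i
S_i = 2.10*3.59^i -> [2.1, 7.54, 27.07, 97.16, 348.82]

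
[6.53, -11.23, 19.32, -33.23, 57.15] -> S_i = 6.53*(-1.72)^i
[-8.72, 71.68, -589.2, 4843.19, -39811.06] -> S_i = -8.72*(-8.22)^i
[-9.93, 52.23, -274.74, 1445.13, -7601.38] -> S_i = -9.93*(-5.26)^i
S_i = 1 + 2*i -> [1, 3, 5, 7, 9]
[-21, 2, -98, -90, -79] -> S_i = Random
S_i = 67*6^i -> [67, 402, 2412, 14472, 86832]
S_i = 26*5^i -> [26, 130, 650, 3250, 16250]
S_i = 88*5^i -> [88, 440, 2200, 11000, 55000]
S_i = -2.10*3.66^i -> [-2.1, -7.69, -28.13, -102.96, -376.83]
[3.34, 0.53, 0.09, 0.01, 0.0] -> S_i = 3.34*0.16^i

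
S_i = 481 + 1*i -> [481, 482, 483, 484, 485]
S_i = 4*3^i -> [4, 12, 36, 108, 324]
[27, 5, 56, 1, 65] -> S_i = Random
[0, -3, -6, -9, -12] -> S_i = 0 + -3*i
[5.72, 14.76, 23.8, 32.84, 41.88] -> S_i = 5.72 + 9.04*i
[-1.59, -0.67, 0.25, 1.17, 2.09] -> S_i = -1.59 + 0.92*i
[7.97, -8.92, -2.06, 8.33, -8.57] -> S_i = Random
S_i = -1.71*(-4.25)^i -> [-1.71, 7.27, -30.89, 131.27, -557.89]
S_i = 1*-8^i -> [1, -8, 64, -512, 4096]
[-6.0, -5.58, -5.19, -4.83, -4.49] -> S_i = -6.00*0.93^i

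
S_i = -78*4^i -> [-78, -312, -1248, -4992, -19968]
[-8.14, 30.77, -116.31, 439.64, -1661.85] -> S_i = -8.14*(-3.78)^i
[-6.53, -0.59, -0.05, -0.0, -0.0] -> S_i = -6.53*0.09^i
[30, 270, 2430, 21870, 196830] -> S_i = 30*9^i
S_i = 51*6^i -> [51, 306, 1836, 11016, 66096]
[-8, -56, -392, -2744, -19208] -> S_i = -8*7^i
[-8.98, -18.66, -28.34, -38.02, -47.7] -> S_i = -8.98 + -9.68*i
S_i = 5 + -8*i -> [5, -3, -11, -19, -27]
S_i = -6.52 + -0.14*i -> [-6.52, -6.66, -6.8, -6.94, -7.08]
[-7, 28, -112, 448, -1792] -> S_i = -7*-4^i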